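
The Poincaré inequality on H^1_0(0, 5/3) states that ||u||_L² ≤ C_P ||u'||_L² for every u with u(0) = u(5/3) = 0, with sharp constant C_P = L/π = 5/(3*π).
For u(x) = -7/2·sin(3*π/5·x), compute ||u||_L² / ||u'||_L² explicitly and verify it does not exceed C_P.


||u||_L² / ||u'||_L² = 5/(3*π) = C_P.

u(x) = -7/2·sin(3*π/5·x), so u'(x) = -21*π*cos(3*π*x/5)/10.
Writing u(x) = A·sin(kπx/L) with A = -7/2 and k = 1, use ∫_0^L sin²(kπx/L) dx = L/2 and ∫_0^L cos²(kπx/L) dx = L/2.
u² = 49/4·sin²(3*π/5·x) and (u')² = 441*π^2/100·cos²(3*π/5·x), and each of sin², cos² integrates to L/2 = 5/6 over (0, 5/3).
∫_0^5/3 u² dx = 245/24, so ||u||_L² = 7*sqrt(30)/12.
∫_0^5/3 (u')² dx = 147*π^2/40, so ||u'||_L² = 7*sqrt(30)*π/20.
Ratio ||u||_L² / ||u'||_L² = 5/(3*π).
Sharp Poincaré constant on H^1_0(0, 5/3) is C_P = L/π = 5/(3*π), achieved by sin(3*π/5·x).
This is the k = 1 eigenfunction (up to amplitude), so the ratio equals the sharp Poincaré constant exactly.


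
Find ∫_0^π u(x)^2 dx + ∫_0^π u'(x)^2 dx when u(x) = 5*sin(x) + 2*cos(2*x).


||u||_{H^1(0,π)}^2 = -200/3 + 35*π

u'(x) = -4*sin(2*x) + 5*cos(x).
Expand u² and (u')² and integrate term by term on (0, π), using: for integers n ≥ 1, ∫_0^π sin²(nx) dx = ∫_0^π cos²(nx) dx = π/2; for n ≠ n', ∫_0^π sin(nx)sin(n'x) dx = ∫_0^π cos(nx)cos(n'x) dx = 0; and by product-to-sum, ∫_0^π sin(nx)cos(n'x) dx = ½∫_0^π [sin((n+n')x) + sin((n−n')x)] dx, which is 0 when n+n' is even and 2n/(n²−n'²) when n+n' is odd (it need not vanish on (0, π)).
  u² squared terms: (2)²·∫cos(2x)² dx = 4·π/2 = 2*π;  (5)²·∫sin(x)² dx = 25·π/2 = 25*π/2.
  u² cross terms: 2·(2)·(5)·∫cos(2x)·sin(x) dx = 20·(-2/3) = -40/3.
  So ∫_0^π u² dx = 2*π + 25*π/2 − 40/3 = -40/3 + 29*π/2.
  (u')² squared terms: (-4)²·∫sin(2x)² dx = 16·π/2 = 8*π;  (5)²·∫cos(x)² dx = 25·π/2 = 25*π/2.
  (u')² cross terms: 2·(-4)·(5)·∫sin(2x)·cos(x) dx = -40·(4/3) = -160/3.
  So ∫_0^π (u')² dx = 8*π + 25*π/2 − 160/3 = -160/3 + 41*π/2.
||u||_{H^1}^2 = (-40/3 + 29*π/2) + (-160/3 + 41*π/2) = -200/3 + 35*π.


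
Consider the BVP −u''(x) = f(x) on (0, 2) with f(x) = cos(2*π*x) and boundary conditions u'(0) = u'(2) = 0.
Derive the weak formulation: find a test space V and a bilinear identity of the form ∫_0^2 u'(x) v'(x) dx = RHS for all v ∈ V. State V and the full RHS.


V = H^1(0, 2) (no boundary constraint on v; u is determined up to an additive constant); weak form: ∫_0^2 u'v' dx = ∫_0^2 (cos(2*π*x)) v dx for all v ∈ V.

Multiply both sides by a test function v and integrate from 0 to 2:
  ∫_0^2 −u''(x) v(x) dx = ∫_0^2 f(x) v(x) dx.
Integrate the LHS by parts once:
  ∫_0^2 −u'' v dx = −[u'(x) v(x)]_0^2 + ∫_0^2 u'(x) v'(x) dx.
Thus ∫_0^2 u'(x) v'(x) dx = ∫_0^2 f(x) v(x) dx + [u'(x) v(x)]_0^2.
Choose V so that boundary terms are either known or forced to vanish.
u has homogeneous Neumann: u'(0) = u'(2) = 0. So [u' v]_0^2 = 0·v(2) − 0·v(0) = 0 for any v; take V = H^1(0, 2).
Weak formulation: find u (satisfying any essential BC) such that ∫_0^2 u'(x) v'(x) dx = ∫_0^2 f v dx for all v ∈ V (homogeneous Neumann, so boundary terms vanish).
Substituting f(x) = cos(2*π*x), the right-hand side is ∫_0^2 (cos(2*π*x)) v dx.
Compatibility check (pure Neumann): taking v ≡ 1 ∈ V gives 0 = ∫_0^2 f dx + (0) − (0), i.e. ∫_0^2 f dx must equal u'(0) − u'(2) = 0. Indeed ∫_0^2 (cos(2*π*x)) dx = 0, so the data are compatible. The solution is then unique only up to an additive constant (fix it e.g. by requiring ∫_0^2 u dx = 0).


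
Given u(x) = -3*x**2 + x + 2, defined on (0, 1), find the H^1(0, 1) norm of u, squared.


||u||_{H^1}^2 = 289/30

The H^1 norm (squared) on an interval (0, L) is
  ||u||_{H^1}^2 = ∫_0^L u(x)^2 dx + ∫_0^L u'(x)^2 dx.
Compute u'(x) = 1 - 6*x.
Then u(x)^2 = 9*x**4 - 6*x**3 - 11*x**2 + 4*x + 4 and u'(x)^2 = 36*x**2 - 12*x + 1.
Integrate each monomial from 0 to 1 using ∫_0^1 c·x^n dx = c·1^(n+1)/(n+1):
  ∫_0^1 u(x)^2 dx = ∫_0^1 (9*x^4 - 6*x^3 - 11*x^2 + 4*x + 4) dx. Term by term:
    ∫_0^1 9*x^4 dx = 9/5;  ∫_0^1 -6*x^3 dx = -3/2;  ∫_0^1 -11*x^2 dx = -11/3;
    ∫_0^1 4*x dx = 2;  ∫_0^1 4 dx = 4.
  Sum: 9/5 − 3/2 − 11/3 + 2 + 4 = 79/30.
  ∫_0^1 u'(x)^2 dx = ∫_0^1 (36*x^2 - 12*x + 1) dx. Term by term:
    ∫_0^1 36*x^2 dx = 12;  ∫_0^1 -12*x dx = -6;  ∫_0^1 1 dx = 1.
  Sum: 12 − 6 + 1 = 7.
Adding: ||u||_{H^1}^2 = 79/30 + 7 = 289/30.


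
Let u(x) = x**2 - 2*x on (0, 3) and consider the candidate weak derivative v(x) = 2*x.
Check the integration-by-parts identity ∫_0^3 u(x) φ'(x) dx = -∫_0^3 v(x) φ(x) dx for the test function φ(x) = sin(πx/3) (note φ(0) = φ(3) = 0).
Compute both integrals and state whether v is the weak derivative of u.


LHS = -6/π, RHS = -18/π. No, v is not the weak derivative of u.

u(x) = x**2 - 2*x, classical derivative u'(x) = 2*x - 2.
φ(x) = sin(πx/3), so φ'(x) = π*cos(π*x/3)/3.
Note φ(0) = φ(3) = 0, so the boundary term u·φ vanishes.
LHS = ∫_0^3 u(x) φ'(x) dx = ∫_0^3 (π*x^2*cos(π*x/3)/3 - 2*π*x*cos(π*x/3)/3) dx. Term by term:
  ∫_0^3 -2*π*x*cos(π*x/3)/3 dx = 12/π;  ∫_0^3 π*x^2*cos(π*x/3)/3 dx = -18/π.
Sum: 12/π − 18/π = -6/π.
So LHS = -6/π.
∫_0^3 v(x) φ(x) dx = ∫_0^3 (2*x*sin(π*x/3)) dx. Term by term:
  ∫_0^3 2*x*sin(π*x/3) dx = 18/π.
So RHS = -∫_0^3 v(x) φ(x) dx = -18/π.
LHS − RHS = 12/π ≠ 0, so the identity fails.
(For a valid weak derivative the identity must hold for EVERY test function, in particular this one. The failure shows v is NOT the weak derivative of u.)
Correct weak derivative would be u'(x) = 2*x - 2.


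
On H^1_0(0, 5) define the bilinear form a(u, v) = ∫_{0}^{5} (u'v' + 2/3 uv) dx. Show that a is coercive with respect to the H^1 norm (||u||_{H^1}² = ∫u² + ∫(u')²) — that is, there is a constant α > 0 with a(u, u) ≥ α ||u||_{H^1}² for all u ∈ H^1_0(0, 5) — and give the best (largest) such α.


α = (π^2 + 50/3)/(π^2 + 25)

Coercivity of a(·,·) on H^1_0(0, 5) means a(u, u) ≥ α ||u||_{H^1}² for every u ∈ H^1_0.
The interval has length L = 5, and Poincaré/coercivity depend only on L. Here a(u, u) = ∫(u')² + (2/3)·∫u².
Here 0 < c = 2/3 < 1. The condition a(u,u) ≥ α||u||_{H^1}² reads (1−α)∫(u')² ≥ (α−c)∫u². Any admissible α is ≤ 1 (rapidly oscillating u have ∫u²/∫(u')² → 0), and α = 1 would force 0 ≥ (1−c)∫u², impossible since c < 1; so 1−α > 0. By the sharp Poincaré inequality on H^1_0 of an interval of length L, ∫(u')² ≥ (π/L)²∫u² with equality for the first sine mode sin(π(x−x₀)/L) (x₀ the left endpoint), so the inequality holds for all u iff (1−α)(π/L)² ≥ α − c, i.e. α ≤ ((π/L)² + c)/((π/L)² + 1) = (1 + c(L/π)²)/(1 + (L/π)²). With (π/L)² = π^2/25 and c = 2/3, the largest admissible constant is α = ((π/L)² + c)/((π/L)² + 1).
Simplifying, α = (π^2 + 50/3)/(π^2 + 25).


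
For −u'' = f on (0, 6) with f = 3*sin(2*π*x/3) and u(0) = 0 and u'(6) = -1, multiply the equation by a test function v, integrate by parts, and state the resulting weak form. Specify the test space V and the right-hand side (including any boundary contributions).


V = {v ∈ H^1(0, 6) : v(0) = 0} (test functions vanish at x = 0 where u is specified); weak form: ∫_0^6 u'v' dx = ∫_0^6 (3*sin(2*π*x/3)) v dx − v(6) for all v ∈ V.

Multiply both sides by a test function v and integrate from 0 to 6:
  ∫_0^6 −u''(x) v(x) dx = ∫_0^6 f(x) v(x) dx.
Integrate the LHS by parts once:
  ∫_0^6 −u'' v dx = −[u'(x) v(x)]_0^6 + ∫_0^6 u'(x) v'(x) dx.
Thus ∫_0^6 u'(x) v'(x) dx = ∫_0^6 f(x) v(x) dx + [u'(x) v(x)]_0^6.
Choose V so that boundary terms are either known or forced to vanish.
Mixed BC: u(0) = 0 (Dirichlet) and u'(6) = -1 (Neumann). Define V = {v ∈ H^1(0, 6) : v(0) = 0}. Then [u' v]_0^6 = u'(6)·v(6) − u'(0)·0 = − v(6).
Weak formulation: find u (satisfying any essential BC) such that ∫_0^6 u'(x) v'(x) dx = ∫_0^6 f v dx − v(6) for all v ∈ V (Dirichlet at 0 absorbed into V; Neumann datum at x = 6 contributes the boundary term).
Substituting f(x) = 3*sin(2*π*x/3), the right-hand side is ∫_0^6 (3*sin(2*π*x/3)) v dx − v(6).


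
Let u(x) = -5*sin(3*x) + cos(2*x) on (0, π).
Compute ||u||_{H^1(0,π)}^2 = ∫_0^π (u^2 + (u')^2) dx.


||u||_{H^1(0,π)}^2 = -60 + 255*π/2

u'(x) = -2*sin(2*x) - 15*cos(3*x).
Expand u² and (u')² and integrate term by term on (0, π), using: for integers n ≥ 1, ∫_0^π sin²(nx) dx = ∫_0^π cos²(nx) dx = π/2; for n ≠ n', ∫_0^π sin(nx)sin(n'x) dx = ∫_0^π cos(nx)cos(n'x) dx = 0; and by product-to-sum, ∫_0^π sin(nx)cos(n'x) dx = ½∫_0^π [sin((n+n')x) + sin((n−n')x)] dx, which is 0 when n+n' is even and 2n/(n²−n'²) when n+n' is odd (it need not vanish on (0, π)).
  u² squared terms: (-5)²·∫sin(3x)² dx = 25·π/2 = 25*π/2;  (1)²·∫cos(2x)² dx = 1·π/2 = π/2.
  u² cross terms: 2·(-5)·(1)·∫sin(3x)·cos(2x) dx = -10·(6/5) = -12.
  So ∫_0^π u² dx = 25*π/2 + π/2 − 12 = -12 + 13*π.
  (u')² squared terms: (-15)²·∫cos(3x)² dx = 225·π/2 = 225*π/2;  (-2)²·∫sin(2x)² dx = 4·π/2 = 2*π.
  (u')² cross terms: 2·(-15)·(-2)·∫cos(3x)·sin(2x) dx = 60·(-4/5) = -48.
  So ∫_0^π (u')² dx = 225*π/2 + 2*π − 48 = -48 + 229*π/2.
||u||_{H^1}^2 = (-12 + 13*π) + (-48 + 229*π/2) = -60 + 255*π/2.


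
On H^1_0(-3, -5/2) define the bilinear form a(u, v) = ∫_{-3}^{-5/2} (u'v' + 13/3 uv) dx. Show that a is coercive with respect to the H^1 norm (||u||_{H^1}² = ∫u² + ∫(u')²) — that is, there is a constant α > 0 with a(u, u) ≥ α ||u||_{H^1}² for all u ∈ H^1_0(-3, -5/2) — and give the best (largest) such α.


α = 1

Coercivity of a(·,·) on H^1_0(-3, -5/2) means a(u, u) ≥ α ||u||_{H^1}² for every u ∈ H^1_0.
The interval has length L = 1/2, and Poincaré/coercivity depend only on L. Here a(u, u) = ∫(u')² + (13/3)·∫u².
Here c = 13/3 ≥ 1, so a(u,u) = ∫(u')² + c∫u² ≥ ∫(u')² + ∫u² = ||u||_{H^1}², i.e. α = 1 works. No larger α is possible: a(u,u) ≥ α||u||_{H^1}² means (1−α)∫(u')² ≥ (α−c)∫u², and for the modes u_n = sin(nπ(x−x₀)/L) (x₀ the left endpoint) one has ∫u_n²/∫(u_n')² = (L/(nπ))² → 0, so a(u_n,u_n)/||u_n||_{H^1}² → 1. Hence the optimal constant is α = 1.
Therefore α = 1.


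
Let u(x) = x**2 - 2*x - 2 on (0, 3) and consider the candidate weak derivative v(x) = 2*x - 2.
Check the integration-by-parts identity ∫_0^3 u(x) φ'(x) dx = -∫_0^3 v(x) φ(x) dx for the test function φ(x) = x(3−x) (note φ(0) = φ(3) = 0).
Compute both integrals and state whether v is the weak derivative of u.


LHS = -9/2, RHS = -9/2. Yes, v = u' weakly.

u(x) = x**2 - 2*x - 2, classical derivative u'(x) = 2*x - 2.
φ(x) = x(3−x), so φ'(x) = 3 - 2*x.
Note φ(0) = φ(3) = 0, so the boundary term u·φ vanishes.
LHS = ∫_0^3 u(x) φ'(x) dx = ∫_0^3 (-2*x^3 + 7*x^2 - 2*x - 6) dx. Term by term:
  ∫_0^3 -2*x^3 dx = -81/2;  ∫_0^3 7*x^2 dx = 63;  ∫_0^3 -2*x dx = -9;
  ∫_0^3 -6 dx = -18.
Sum: -81/2 + 63 − 9 − 18 = -9/2.
So LHS = -9/2.
∫_0^3 v(x) φ(x) dx = ∫_0^3 (-2*x^3 + 8*x^2 - 6*x) dx. Term by term:
  ∫_0^3 -2*x^3 dx = -81/2;  ∫_0^3 8*x^2 dx = 72;  ∫_0^3 -6*x dx = -27.
Sum: -81/2 + 72 − 27 = 9/2.
So RHS = -∫_0^3 v(x) φ(x) dx = -9/2.
LHS = RHS, so the identity holds for this test φ.
Moreover u is smooth here and v(x) = u'(x) = 2*x - 2 pointwise, so the identity holds for every test function. Hence v is the weak derivative of u.


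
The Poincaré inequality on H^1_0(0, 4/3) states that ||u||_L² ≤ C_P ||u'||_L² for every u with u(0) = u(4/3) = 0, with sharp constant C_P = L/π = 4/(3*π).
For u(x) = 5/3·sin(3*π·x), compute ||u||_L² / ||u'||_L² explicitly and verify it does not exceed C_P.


||u||_L² / ||u'||_L² = 1/(3*π) < C_P = 4/(3*π).

u(x) = 5/3·sin(3*π·x), so u'(x) = 5*π*cos(3*π*x).
Writing u(x) = A·sin(kπx/L) with A = 5/3 and k = 4, use ∫_0^L sin²(kπx/L) dx = L/2 and ∫_0^L cos²(kπx/L) dx = L/2.
u² = 25/9·sin²(3*π·x) and (u')² = 25*π^2·cos²(3*π·x), and each of sin², cos² integrates to L/2 = 2/3 over (0, 4/3).
∫_0^4/3 u² dx = 50/27, so ||u||_L² = 5*sqrt(6)/9.
∫_0^4/3 (u')² dx = 50*π^2/3, so ||u'||_L² = 5*sqrt(6)*π/3.
Ratio ||u||_L² / ||u'||_L² = 1/(3*π).
Sharp Poincaré constant on H^1_0(0, 4/3) is C_P = L/π = 4/(3*π), achieved by sin(3*π/4·x).
This is the k = 4 harmonic; the ratio L/(kπ) is strictly less than C_P = L/π, consistent with the sharp inequality ||u||_L² ≤ C_P ||u'||_L².


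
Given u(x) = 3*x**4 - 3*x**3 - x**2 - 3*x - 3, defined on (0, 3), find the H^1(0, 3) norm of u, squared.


||u||_{H^1}^2 = 508023/20

The H^1 norm (squared) on an interval (0, L) is
  ||u||_{H^1}^2 = ∫_0^L u(x)^2 dx + ∫_0^L u'(x)^2 dx.
Compute u'(x) = 12*x**3 - 9*x**2 - 2*x - 3.
Then u(x)^2 = 9*x**8 - 18*x**7 + 3*x**6 - 12*x**5 + x**4 + 24*x**3 + 15*x**2 + 18*x + 9 and u'(x)^2 = 144*x**6 - 216*x**5 + 33*x**4 - 36*x**3 + 58*x**2 + 12*x + 9.
Integrate each monomial from 0 to 3 using ∫_0^3 c·x^n dx = c·3^(n+1)/(n+1):
  ∫_0^3 u(x)^2 dx = ∫_0^3 (9*x^8 - 18*x^7 + 3*x^6 - 12*x^5 + x^4 + 24*x^3 + 15*x^2 + 18*x + 9) dx. Term by term:
    ∫_0^3 9*x^8 dx = 19683;  ∫_0^3 -18*x^7 dx = -59049/4;  ∫_0^3 3*x^6 dx = 6561/7;
    ∫_0^3 -12*x^5 dx = -1458;  ∫_0^3 x^4 dx = 243/5;  ∫_0^3 24*x^3 dx = 486;
    ∫_0^3 15*x^2 dx = 135;  ∫_0^3 18*x dx = 81;  ∫_0^3 9 dx = 27.
  Sum: 19683 − 59049/4 + 6561/7 − 1458 + 243/5 + 486 + 135 + 81 + 27 = 724869/140.
  ∫_0^3 u'(x)^2 dx = ∫_0^3 (144*x^6 - 216*x^5 + 33*x^4 - 36*x^3 + 58*x^2 + 12*x + 9) dx. Term by term:
    ∫_0^3 144*x^6 dx = 314928/7;  ∫_0^3 -216*x^5 dx = -26244;  ∫_0^3 33*x^4 dx = 8019/5;
    ∫_0^3 -36*x^3 dx = -729;  ∫_0^3 58*x^2 dx = 522;  ∫_0^3 12*x dx = 54;
    ∫_0^3 9 dx = 27.
  Sum: 314928/7 − 26244 + 8019/5 − 729 + 522 + 54 + 27 = 707823/35.
Adding: ||u||_{H^1}^2 = 724869/140 + 707823/35 = 508023/20.


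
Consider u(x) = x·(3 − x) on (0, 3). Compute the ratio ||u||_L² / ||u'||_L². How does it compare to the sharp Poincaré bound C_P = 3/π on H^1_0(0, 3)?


||u||_L² / ||u'||_L² = 3*sqrt(10)/10 < C_P = 3/π.

u(x) = x·(3 − x), so u'(x) = 3 - 2*x.
u(x) = x·(3 − x) vanishes at x = 0 and x = 3, so u ∈ H^1_0(0, 3). Differentiate via the product rule and integrate the resulting polynomials term by term.
  ∫_0^3 u² dx = ∫_0^3 (x^4 - 6*x^3 + 9*x^2) dx. Term by term:
    ∫_0^3 x^4 dx = 243/5;  ∫_0^3 -6*x^3 dx = -243/2;  ∫_0^3 9*x^2 dx = 81.
  Sum: 243/5 − 243/2 + 81 = 81/10.
  ∫_0^3 (u')² dx = ∫_0^3 (4*x^2 - 12*x + 9) dx. Term by term:
    ∫_0^3 4*x^2 dx = 36;  ∫_0^3 -12*x dx = -54;  ∫_0^3 9 dx = 27.
  Sum: 36 − 54 + 27 = 9.
∫_0^3 u² dx = 81/10, so ||u||_L² = 9*sqrt(10)/10.
∫_0^3 (u')² dx = 9, so ||u'||_L² = 3.
Ratio ||u||_L² / ||u'||_L² = 3*sqrt(10)/10.
Sharp Poincaré constant on H^1_0(0, 3) is C_P = L/π = 3/π, achieved by sin(π/3·x).
A polynomial bump cannot attain the sharp Poincaré constant (only the first sine eigenfunction does), so the ratio is strictly less than C_P, consistent with ||u||_L² ≤ C_P ||u'||_L².


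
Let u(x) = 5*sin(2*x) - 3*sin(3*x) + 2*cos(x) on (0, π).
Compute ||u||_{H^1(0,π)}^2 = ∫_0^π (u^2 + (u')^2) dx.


||u||_{H^1(0,π)}^2 = 160/3 + 223*π/2

u'(x) = -2*sin(x) + 10*cos(2*x) - 9*cos(3*x).
Expand u² and (u')² and integrate term by term on (0, π), using: for integers n ≥ 1, ∫_0^π sin²(nx) dx = ∫_0^π cos²(nx) dx = π/2; for n ≠ n', ∫_0^π sin(nx)sin(n'x) dx = ∫_0^π cos(nx)cos(n'x) dx = 0; and by product-to-sum, ∫_0^π sin(nx)cos(n'x) dx = ½∫_0^π [sin((n+n')x) + sin((n−n')x)] dx, which is 0 when n+n' is even and 2n/(n²−n'²) when n+n' is odd (it need not vanish on (0, π)).
  u² squared terms: (-3)²·∫sin(3x)² dx = 9·π/2 = 9*π/2;  (2)²·∫cos(x)² dx = 4·π/2 = 2*π;  (5)²·∫sin(2x)² dx = 25·π/2 = 25*π/2.
  u² cross terms: 2·(-3)·(2)·∫sin(3x)·cos(x) dx = -12·(0) = 0;  2·(-3)·(5)·∫sin(3x)·sin(2x) dx = -30·(0) = 0;  2·(2)·(5)·∫cos(x)·sin(2x) dx = 20·(4/3) = 80/3.
  So ∫_0^π u² dx = 9*π/2 + 2*π + 25*π/2 + 0 + 0 + 80/3 = 80/3 + 19*π.
  (u')² squared terms: (-9)²·∫cos(3x)² dx = 81·π/2 = 81*π/2;  (-2)²·∫sin(x)² dx = 4·π/2 = 2*π;  (10)²·∫cos(2x)² dx = 100·π/2 = 50*π.
  (u')² cross terms: 2·(-9)·(-2)·∫cos(3x)·sin(x) dx = 36·(0) = 0;  2·(-9)·(10)·∫cos(3x)·cos(2x) dx = -180·(0) = 0;  2·(-2)·(10)·∫sin(x)·cos(2x) dx = -40·(-2/3) = 80/3.
  So ∫_0^π (u')² dx = 81*π/2 + 2*π + 50*π + 0 + 0 + 80/3 = 80/3 + 185*π/2.
||u||_{H^1}^2 = (80/3 + 19*π) + (80/3 + 185*π/2) = 160/3 + 223*π/2.


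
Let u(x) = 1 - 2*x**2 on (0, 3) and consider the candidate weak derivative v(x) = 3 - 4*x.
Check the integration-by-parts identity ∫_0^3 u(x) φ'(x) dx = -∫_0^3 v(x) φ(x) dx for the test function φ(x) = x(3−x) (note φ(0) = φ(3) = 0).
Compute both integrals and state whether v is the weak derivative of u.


LHS = 27, RHS = 27/2. No, v is not the weak derivative of u.

u(x) = 1 - 2*x**2, classical derivative u'(x) = -4*x.
φ(x) = x(3−x), so φ'(x) = 3 - 2*x.
Note φ(0) = φ(3) = 0, so the boundary term u·φ vanishes.
LHS = ∫_0^3 u(x) φ'(x) dx = ∫_0^3 (4*x^3 - 6*x^2 - 2*x + 3) dx. Term by term:
  ∫_0^3 4*x^3 dx = 81;  ∫_0^3 -6*x^2 dx = -54;  ∫_0^3 -2*x dx = -9;
  ∫_0^3 3 dx = 9.
Sum: 81 − 54 − 9 + 9 = 27.
So LHS = 27.
∫_0^3 v(x) φ(x) dx = ∫_0^3 (4*x^3 - 15*x^2 + 9*x) dx. Term by term:
  ∫_0^3 4*x^3 dx = 81;  ∫_0^3 -15*x^2 dx = -135;  ∫_0^3 9*x dx = 81/2.
Sum: 81 − 135 + 81/2 = -27/2.
So RHS = -∫_0^3 v(x) φ(x) dx = 27/2.
LHS − RHS = 27/2 ≠ 0, so the identity fails.
(For a valid weak derivative the identity must hold for EVERY test function, in particular this one. The failure shows v is NOT the weak derivative of u.)
Correct weak derivative would be u'(x) = -4*x.


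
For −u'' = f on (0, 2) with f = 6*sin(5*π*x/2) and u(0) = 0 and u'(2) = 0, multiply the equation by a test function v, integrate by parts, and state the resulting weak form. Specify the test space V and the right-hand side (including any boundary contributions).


V = {v ∈ H^1(0, 2) : v(0) = 0} (test functions vanish at x = 0 where u is specified); weak form: ∫_0^2 u'v' dx = ∫_0^2 (6*sin(5*π*x/2)) v dx for all v ∈ V.

Multiply both sides by a test function v and integrate from 0 to 2:
  ∫_0^2 −u''(x) v(x) dx = ∫_0^2 f(x) v(x) dx.
Integrate the LHS by parts once:
  ∫_0^2 −u'' v dx = −[u'(x) v(x)]_0^2 + ∫_0^2 u'(x) v'(x) dx.
Thus ∫_0^2 u'(x) v'(x) dx = ∫_0^2 f(x) v(x) dx + [u'(x) v(x)]_0^2.
Choose V so that boundary terms are either known or forced to vanish.
Mixed BC: u(0) = 0 (Dirichlet) and u'(2) = 0 (Neumann). Define V = {v ∈ H^1(0, 2) : v(0) = 0}. Then [u' v]_0^2 = u'(2)·v(2) − u'(0)·0 = 0.
Weak formulation: find u (satisfying any essential BC) such that ∫_0^2 u'(x) v'(x) dx = ∫_0^2 f v dx for all v ∈ V (Dirichlet at 0 absorbed into V; the Neumann datum at x = 2 is zero, so no boundary term remains).
Substituting f(x) = 6*sin(5*π*x/2), the right-hand side is ∫_0^2 (6*sin(5*π*x/2)) v dx.


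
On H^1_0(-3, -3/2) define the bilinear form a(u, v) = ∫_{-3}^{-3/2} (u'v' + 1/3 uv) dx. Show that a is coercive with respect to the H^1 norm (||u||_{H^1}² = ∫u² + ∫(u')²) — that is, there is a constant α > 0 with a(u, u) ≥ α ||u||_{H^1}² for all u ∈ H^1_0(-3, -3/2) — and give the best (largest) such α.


α = (3 + 4*π^2)/(9 + 4*π^2)

Coercivity of a(·,·) on H^1_0(-3, -3/2) means a(u, u) ≥ α ||u||_{H^1}² for every u ∈ H^1_0.
The interval has length L = 3/2, and Poincaré/coercivity depend only on L. Here a(u, u) = ∫(u')² + (1/3)·∫u².
Here 0 < c = 1/3 < 1. The condition a(u,u) ≥ α||u||_{H^1}² reads (1−α)∫(u')² ≥ (α−c)∫u². Any admissible α is ≤ 1 (rapidly oscillating u have ∫u²/∫(u')² → 0), and α = 1 would force 0 ≥ (1−c)∫u², impossible since c < 1; so 1−α > 0. By the sharp Poincaré inequality on H^1_0 of an interval of length L, ∫(u')² ≥ (π/L)²∫u² with equality for the first sine mode sin(π(x−x₀)/L) (x₀ the left endpoint), so the inequality holds for all u iff (1−α)(π/L)² ≥ α − c, i.e. α ≤ ((π/L)² + c)/((π/L)² + 1) = (1 + c(L/π)²)/(1 + (L/π)²). With (π/L)² = 4*π^2/9 and c = 1/3, the largest admissible constant is α = ((π/L)² + c)/((π/L)² + 1).
Simplifying, α = (3 + 4*π^2)/(9 + 4*π^2).


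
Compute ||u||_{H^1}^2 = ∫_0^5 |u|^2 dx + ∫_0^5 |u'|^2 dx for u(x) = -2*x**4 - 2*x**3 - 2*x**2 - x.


||u||_{H^1}^2 = 155457740/63

The H^1 norm (squared) on an interval (0, L) is
  ||u||_{H^1}^2 = ∫_0^L u(x)^2 dx + ∫_0^L u'(x)^2 dx.
Compute u'(x) = -8*x**3 - 6*x**2 - 4*x - 1.
Then u(x)^2 = 4*x**8 + 8*x**7 + 12*x**6 + 12*x**5 + 8*x**4 + 4*x**3 + x**2 and u'(x)^2 = 64*x**6 + 96*x**5 + 100*x**4 + 64*x**3 + 28*x**2 + 8*x + 1.
Integrate each monomial from 0 to 5 using ∫_0^5 c·x^n dx = c·5^(n+1)/(n+1):
  ∫_0^5 u(x)^2 dx = ∫_0^5 (4*x^8 + 8*x^7 + 12*x^6 + 12*x^5 + 8*x^4 + 4*x^3 + x^2) dx. Term by term:
    ∫_0^5 4*x^8 dx = 7812500/9;  ∫_0^5 8*x^7 dx = 390625;  ∫_0^5 12*x^6 dx = 937500/7;
    ∫_0^5 12*x^5 dx = 31250;  ∫_0^5 8*x^4 dx = 5000;  ∫_0^5 4*x^3 dx = 625;
    ∫_0^5 x^2 dx = 125/3.
  Sum: 7812500/9 + 390625 + 937500/7 + 31250 + 5000 + 625 + 125/3 = 90060125/63.
  ∫_0^5 u'(x)^2 dx = ∫_0^5 (64*x^6 + 96*x^5 + 100*x^4 + 64*x^3 + 28*x^2 + 8*x + 1) dx. Term by term:
    ∫_0^5 64*x^6 dx = 5000000/7;  ∫_0^5 96*x^5 dx = 250000;  ∫_0^5 100*x^4 dx = 62500;
    ∫_0^5 64*x^3 dx = 10000;  ∫_0^5 28*x^2 dx = 3500/3;  ∫_0^5 8*x dx = 100;
    ∫_0^5 1 dx = 5.
  Sum: 5000000/7 + 250000 + 62500 + 10000 + 3500/3 + 100 + 5 = 21799205/21.
Adding: ||u||_{H^1}^2 = 90060125/63 + 21799205/21 = 155457740/63.


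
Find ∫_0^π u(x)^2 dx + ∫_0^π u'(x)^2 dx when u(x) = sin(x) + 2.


||u||_{H^1(0,π)}^2 = 8 + 5*π

u'(x) = cos(x).
Expand u² and (u')² and integrate term by term on (0, π), using: for integers n ≥ 1, ∫_0^π sin²(nx) dx = ∫_0^π cos²(nx) dx = π/2; for n ≠ n', ∫_0^π sin(nx)sin(n'x) dx = ∫_0^π cos(nx)cos(n'x) dx = 0; and by product-to-sum, ∫_0^π sin(nx)cos(n'x) dx = ½∫_0^π [sin((n+n')x) + sin((n−n')x)] dx, which is 0 when n+n' is even and 2n/(n²−n'²) when n+n' is odd (it need not vanish on (0, π)). For the constant mode: ∫_0^π 1 dx = π, ∫_0^π cos(nx) dx = 0, ∫_0^π sin(nx) dx = (1−(−1)^n)/n.
  u² squared terms: (2)²·∫1 dx = 4·π = 4*π;  (1)²·∫sin(x)² dx = 1·π/2 = π/2.
  u² cross terms: 2·(2)·(1)·∫1·sin(x) dx = 4·(2) = 8.
  So ∫_0^π u² dx = 4*π + π/2 + 8 = 8 + 9*π/2.
  (u')² squared terms: (1)²·∫cos(x)² dx = 1·π/2 = π/2.
  So ∫_0^π (u')² dx = π/2.
||u||_{H^1}^2 = (8 + 9*π/2) + (π/2) = 8 + 5*π.


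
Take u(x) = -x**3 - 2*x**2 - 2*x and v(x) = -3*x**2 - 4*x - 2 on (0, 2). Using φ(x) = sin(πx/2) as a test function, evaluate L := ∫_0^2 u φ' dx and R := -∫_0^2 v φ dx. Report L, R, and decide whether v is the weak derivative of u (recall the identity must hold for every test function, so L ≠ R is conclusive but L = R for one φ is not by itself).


LHS = -96/π^3 + 48/π, RHS = -96/π^3 + 48/π. Yes, v = u' weakly.

u(x) = -x**3 - 2*x**2 - 2*x, classical derivative u'(x) = -3*x**2 - 4*x - 2.
φ(x) = sin(πx/2), so φ'(x) = π*cos(π*x/2)/2.
Note φ(0) = φ(2) = 0, so the boundary term u·φ vanishes.
LHS = ∫_0^2 u(x) φ'(x) dx = ∫_0^2 (-π*x^3*cos(π*x/2)/2 - π*x^2*cos(π*x/2) - π*x*cos(π*x/2)) dx. Term by term:
  ∫_0^2 -π*x*cos(π*x/2) dx = 8/π;  ∫_0^2 -π*x^2*cos(π*x/2) dx = 16/π;  ∫_0^2 -π*x^3*cos(π*x/2)/2 dx = -96/π^3 + 24/π.
Sum: 8/π + 16/π + -96/π^3 + 24/π = -96/π^3 + 48/π.
So LHS = -96/π^3 + 48/π.
∫_0^2 v(x) φ(x) dx = ∫_0^2 (-3*x^2*sin(π*x/2) - 4*x*sin(π*x/2) - 2*sin(π*x/2)) dx. Term by term:
  ∫_0^2 -2*sin(π*x/2) dx = -8/π;  ∫_0^2 -4*x*sin(π*x/2) dx = -16/π;  ∫_0^2 -3*x^2*sin(π*x/2) dx = -24/π + 96/π^3.
Sum: -8/π − 16/π + -24/π + 96/π^3 = -48/π + 96/π^3.
So RHS = -∫_0^2 v(x) φ(x) dx = -96/π^3 + 48/π.
LHS = RHS, so the identity holds for this test φ.
Moreover u is smooth here and v(x) = u'(x) = -3*x**2 - 4*x - 2 pointwise, so the identity holds for every test function. Hence v is the weak derivative of u.


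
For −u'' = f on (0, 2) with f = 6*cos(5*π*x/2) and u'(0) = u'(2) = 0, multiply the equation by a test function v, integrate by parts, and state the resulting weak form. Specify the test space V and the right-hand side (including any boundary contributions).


V = H^1(0, 2) (no boundary constraint on v; u is determined up to an additive constant); weak form: ∫_0^2 u'v' dx = ∫_0^2 (6*cos(5*π*x/2)) v dx for all v ∈ V.

Multiply both sides by a test function v and integrate from 0 to 2:
  ∫_0^2 −u''(x) v(x) dx = ∫_0^2 f(x) v(x) dx.
Integrate the LHS by parts once:
  ∫_0^2 −u'' v dx = −[u'(x) v(x)]_0^2 + ∫_0^2 u'(x) v'(x) dx.
Thus ∫_0^2 u'(x) v'(x) dx = ∫_0^2 f(x) v(x) dx + [u'(x) v(x)]_0^2.
Choose V so that boundary terms are either known or forced to vanish.
u has homogeneous Neumann: u'(0) = u'(2) = 0. So [u' v]_0^2 = 0·v(2) − 0·v(0) = 0 for any v; take V = H^1(0, 2).
Weak formulation: find u (satisfying any essential BC) such that ∫_0^2 u'(x) v'(x) dx = ∫_0^2 f v dx for all v ∈ V (homogeneous Neumann, so boundary terms vanish).
Substituting f(x) = 6*cos(5*π*x/2), the right-hand side is ∫_0^2 (6*cos(5*π*x/2)) v dx.
Compatibility check (pure Neumann): taking v ≡ 1 ∈ V gives 0 = ∫_0^2 f dx + (0) − (0), i.e. ∫_0^2 f dx must equal u'(0) − u'(2) = 0. Indeed ∫_0^2 (6*cos(5*π*x/2)) dx = 0, so the data are compatible. The solution is then unique only up to an additive constant (fix it e.g. by requiring ∫_0^2 u dx = 0).


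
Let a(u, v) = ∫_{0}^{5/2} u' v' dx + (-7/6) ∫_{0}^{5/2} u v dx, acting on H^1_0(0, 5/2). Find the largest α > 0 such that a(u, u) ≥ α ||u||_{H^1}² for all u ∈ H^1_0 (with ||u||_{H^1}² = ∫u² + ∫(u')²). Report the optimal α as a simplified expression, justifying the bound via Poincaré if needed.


α = (-175 + 24*π^2)/(6*(25 + 4*π^2))

Coercivity of a(·,·) on H^1_0(0, 5/2) means a(u, u) ≥ α ||u||_{H^1}² for every u ∈ H^1_0.
The interval has length L = 5/2, and Poincaré/coercivity depend only on L. Here a(u, u) = ∫(u')² + (-7/6)·∫u².
Here c = -7/6 < 0 with |c| < (π/L)² = 4*π^2/25, so coercivity still holds. The condition a(u,u) ≥ α||u||_{H^1}² reads (1−α)∫(u')² ≥ (α−c)∫u². Any admissible α is ≤ 1 (rapidly oscillating u have ∫u²/∫(u')² → 0), and α = 1 would force 0 ≥ (1−c)∫u², impossible since c < 1; so 1−α > 0. By the sharp Poincaré inequality on H^1_0 of an interval of length L, ∫(u')² ≥ (π/L)²∫u² with equality for the first sine mode sin(π(x−x₀)/L) (x₀ the left endpoint), so the inequality holds for all u iff (1−α)(π/L)² ≥ α − c, i.e. α ≤ ((π/L)² + c)/((π/L)² + 1) = (1 + c(L/π)²)/(1 + (L/π)²). (Direct route, valid since c ≤ 0: Poincaré gives c∫u² ≥ c(L/π)²∫(u')², so a(u,u) ≥ (1 + c(L/π)²)∫(u')², while ||u||_{H^1}² ≤ (1 + (L/π)²)∫(u')²; dividing yields the same α.) With (π/L)² = 4*π^2/25 and c = -7/6, the largest admissible constant is α = ((π/L)² + c)/((π/L)² + 1).
Simplifying, α = (-175 + 24*π^2)/(6*(25 + 4*π^2)).


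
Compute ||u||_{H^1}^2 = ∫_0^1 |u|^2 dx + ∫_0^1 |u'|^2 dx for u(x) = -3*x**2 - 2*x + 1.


||u||_{H^1}^2 = 467/15

The H^1 norm (squared) on an interval (0, L) is
  ||u||_{H^1}^2 = ∫_0^L u(x)^2 dx + ∫_0^L u'(x)^2 dx.
Compute u'(x) = -6*x - 2.
Then u(x)^2 = 9*x**4 + 12*x**3 - 2*x**2 - 4*x + 1 and u'(x)^2 = 36*x**2 + 24*x + 4.
Integrate each monomial from 0 to 1 using ∫_0^1 c·x^n dx = c·1^(n+1)/(n+1):
  ∫_0^1 u(x)^2 dx = ∫_0^1 (9*x^4 + 12*x^3 - 2*x^2 - 4*x + 1) dx. Term by term:
    ∫_0^1 9*x^4 dx = 9/5;  ∫_0^1 12*x^3 dx = 3;  ∫_0^1 -2*x^2 dx = -2/3;
    ∫_0^1 -4*x dx = -2;  ∫_0^1 1 dx = 1.
  Sum: 9/5 + 3 − 2/3 − 2 + 1 = 47/15.
  ∫_0^1 u'(x)^2 dx = ∫_0^1 (36*x^2 + 24*x + 4) dx. Term by term:
    ∫_0^1 36*x^2 dx = 12;  ∫_0^1 24*x dx = 12;  ∫_0^1 4 dx = 4.
  Sum: 12 + 12 + 4 = 28.
Adding: ||u||_{H^1}^2 = 47/15 + 28 = 467/15.


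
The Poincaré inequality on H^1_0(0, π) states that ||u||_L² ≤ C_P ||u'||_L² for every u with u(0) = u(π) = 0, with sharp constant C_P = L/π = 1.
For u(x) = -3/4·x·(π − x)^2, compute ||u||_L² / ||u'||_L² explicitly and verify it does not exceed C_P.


||u||_L² / ||u'||_L² = sqrt(14)*π/14 < C_P = 1.

u(x) = -3/4·x·(π − x)^2, so u'(x) = 3*(π - 3*x)*(x - π)/4.
u(x) = -3/4·x·(π − x)^2 vanishes at x = 0 and x = π, so u ∈ H^1_0(0, π). Differentiate via the product rule and integrate the resulting polynomials term by term.
  ∫_0^π u² dx = ∫_0^π (9*x^6/16 - 9*π*x^5/4 + 27*π^2*x^4/8 - 9*π^3*x^3/4 + 9*π^4*x^2/16) dx. Term by term:
    ∫_0^π 9*x^6/16 dx = 9*π^7/112;  ∫_0^π -9*π*x^5/4 dx = -3*π^7/8;  ∫_0^π 27*π^2*x^4/8 dx = 27*π^7/40;
    ∫_0^π -9*π^3*x^3/4 dx = -9*π^7/16;  ∫_0^π 9*π^4*x^2/16 dx = 3*π^7/16.
  Sum: 9*π^7/112 − 3*π^7/8 + 27*π^7/40 − 9*π^7/16 + 3*π^7/16 = 3*π^7/560.
  ∫_0^π (u')² dx = ∫_0^π (81*x^4/16 - 27*π*x^3/2 + 99*π^2*x^2/8 - 9*π^3*x/2 + 9*π^4/16) dx. Term by term:
    ∫_0^π 81*x^4/16 dx = 81*π^5/80;  ∫_0^π -27*π*x^3/2 dx = -27*π^5/8;  ∫_0^π 99*π^2*x^2/8 dx = 33*π^5/8;
    ∫_0^π -9*π^3*x/2 dx = -9*π^5/4;  ∫_0^π 9*π^4/16 dx = 9*π^5/16.
  Sum: 81*π^5/80 − 27*π^5/8 + 33*π^5/8 − 9*π^5/4 + 9*π^5/16 = 3*π^5/40.
∫_0^π u² dx = 3*π^7/560, so ||u||_L² = sqrt(105)*π^(7/2)/140.
∫_0^π (u')² dx = 3*π^5/40, so ||u'||_L² = sqrt(30)*π^(5/2)/20.
Ratio ||u||_L² / ||u'||_L² = sqrt(14)*π/14.
Sharp Poincaré constant on H^1_0(0, π) is C_P = L/π = 1, achieved by sin(x).
A polynomial bump cannot attain the sharp Poincaré constant (only the first sine eigenfunction does), so the ratio is strictly less than C_P, consistent with ||u||_L² ≤ C_P ||u'||_L².


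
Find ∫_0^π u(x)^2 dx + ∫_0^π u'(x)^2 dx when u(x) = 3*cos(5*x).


||u||_{H^1(0,π)}^2 = 117*π

u'(x) = -15*sin(5*x).
Expand u² and (u')² and integrate term by term on (0, π), using: for integers n ≥ 1, ∫_0^π sin²(nx) dx = ∫_0^π cos²(nx) dx = π/2; for n ≠ n', ∫_0^π sin(nx)sin(n'x) dx = ∫_0^π cos(nx)cos(n'x) dx = 0; and by product-to-sum, ∫_0^π sin(nx)cos(n'x) dx = ½∫_0^π [sin((n+n')x) + sin((n−n')x)] dx, which is 0 when n+n' is even and 2n/(n²−n'²) when n+n' is odd (it need not vanish on (0, π)).
  u² squared terms: (3)²·∫cos(5x)² dx = 9·π/2 = 9*π/2.
  So ∫_0^π u² dx = 9*π/2.
  (u')² squared terms: (-15)²·∫sin(5x)² dx = 225·π/2 = 225*π/2.
  So ∫_0^π (u')² dx = 225*π/2.
||u||_{H^1}^2 = (9*π/2) + (225*π/2) = 117*π.


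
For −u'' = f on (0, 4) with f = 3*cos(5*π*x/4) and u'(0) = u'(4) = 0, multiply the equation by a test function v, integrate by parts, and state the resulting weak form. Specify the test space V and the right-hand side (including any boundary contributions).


V = H^1(0, 4) (no boundary constraint on v; u is determined up to an additive constant); weak form: ∫_0^4 u'v' dx = ∫_0^4 (3*cos(5*π*x/4)) v dx for all v ∈ V.

Multiply both sides by a test function v and integrate from 0 to 4:
  ∫_0^4 −u''(x) v(x) dx = ∫_0^4 f(x) v(x) dx.
Integrate the LHS by parts once:
  ∫_0^4 −u'' v dx = −[u'(x) v(x)]_0^4 + ∫_0^4 u'(x) v'(x) dx.
Thus ∫_0^4 u'(x) v'(x) dx = ∫_0^4 f(x) v(x) dx + [u'(x) v(x)]_0^4.
Choose V so that boundary terms are either known or forced to vanish.
u has homogeneous Neumann: u'(0) = u'(4) = 0. So [u' v]_0^4 = 0·v(4) − 0·v(0) = 0 for any v; take V = H^1(0, 4).
Weak formulation: find u (satisfying any essential BC) such that ∫_0^4 u'(x) v'(x) dx = ∫_0^4 f v dx for all v ∈ V (homogeneous Neumann, so boundary terms vanish).
Substituting f(x) = 3*cos(5*π*x/4), the right-hand side is ∫_0^4 (3*cos(5*π*x/4)) v dx.
Compatibility check (pure Neumann): taking v ≡ 1 ∈ V gives 0 = ∫_0^4 f dx + (0) − (0), i.e. ∫_0^4 f dx must equal u'(0) − u'(4) = 0. Indeed ∫_0^4 (3*cos(5*π*x/4)) dx = 0, so the data are compatible. The solution is then unique only up to an additive constant (fix it e.g. by requiring ∫_0^4 u dx = 0).


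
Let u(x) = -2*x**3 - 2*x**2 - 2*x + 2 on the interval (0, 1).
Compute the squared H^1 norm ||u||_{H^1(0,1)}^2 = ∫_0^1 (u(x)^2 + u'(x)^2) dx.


||u||_{H^1}^2 = 4988/105

The H^1 norm (squared) on an interval (0, L) is
  ||u||_{H^1}^2 = ∫_0^L u(x)^2 dx + ∫_0^L u'(x)^2 dx.
Compute u'(x) = -6*x**2 - 4*x - 2.
Then u(x)^2 = 4*x**6 + 8*x**5 + 12*x**4 - 4*x**2 - 8*x + 4 and u'(x)^2 = 36*x**4 + 48*x**3 + 40*x**2 + 16*x + 4.
Integrate each monomial from 0 to 1 using ∫_0^1 c·x^n dx = c·1^(n+1)/(n+1):
  ∫_0^1 u(x)^2 dx = ∫_0^1 (4*x^6 + 8*x^5 + 12*x^4 - 4*x^2 - 8*x + 4) dx. Term by term:
    ∫_0^1 4*x^6 dx = 4/7;  ∫_0^1 8*x^5 dx = 4/3;  ∫_0^1 12*x^4 dx = 12/5;
    ∫_0^1 -4*x^2 dx = -4/3;  ∫_0^1 -8*x dx = -4;  ∫_0^1 4 dx = 4.
  Sum: 4/7 + 4/3 + 12/5 − 4/3 − 4 + 4 = 104/35.
  ∫_0^1 u'(x)^2 dx = ∫_0^1 (36*x^4 + 48*x^3 + 40*x^2 + 16*x + 4) dx. Term by term:
    ∫_0^1 36*x^4 dx = 36/5;  ∫_0^1 48*x^3 dx = 12;  ∫_0^1 40*x^2 dx = 40/3;
    ∫_0^1 16*x dx = 8;  ∫_0^1 4 dx = 4.
  Sum: 36/5 + 12 + 40/3 + 8 + 4 = 668/15.
Adding: ||u||_{H^1}^2 = 104/35 + 668/15 = 4988/105.


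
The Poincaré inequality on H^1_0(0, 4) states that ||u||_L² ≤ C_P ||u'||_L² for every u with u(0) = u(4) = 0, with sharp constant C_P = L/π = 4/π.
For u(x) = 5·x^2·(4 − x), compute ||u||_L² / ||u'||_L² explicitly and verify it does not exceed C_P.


||u||_L² / ||u'||_L² = 2*sqrt(14)/7 < C_P = 4/π.

u(x) = 5·x^2·(4 − x), so u'(x) = 5*x*(8 - 3*x).
u(x) = 5·x^2·(4 − x) vanishes at x = 0 and x = 4, so u ∈ H^1_0(0, 4). Differentiate via the product rule and integrate the resulting polynomials term by term.
  ∫_0^4 u² dx = ∫_0^4 (25*x^6 - 200*x^5 + 400*x^4) dx. Term by term:
    ∫_0^4 25*x^6 dx = 409600/7;  ∫_0^4 -200*x^5 dx = -409600/3;  ∫_0^4 400*x^4 dx = 81920.
  Sum: 409600/7 − 409600/3 + 81920 = 81920/21.
  ∫_0^4 (u')² dx = ∫_0^4 (225*x^4 - 1200*x^3 + 1600*x^2) dx. Term by term:
    ∫_0^4 225*x^4 dx = 46080;  ∫_0^4 -1200*x^3 dx = -76800;  ∫_0^4 1600*x^2 dx = 102400/3.
  Sum: 46080 − 76800 + 102400/3 = 10240/3.
∫_0^4 u² dx = 81920/21, so ||u||_L² = 128*sqrt(105)/21.
∫_0^4 (u')² dx = 10240/3, so ||u'||_L² = 32*sqrt(30)/3.
Ratio ||u||_L² / ||u'||_L² = 2*sqrt(14)/7.
Sharp Poincaré constant on H^1_0(0, 4) is C_P = L/π = 4/π, achieved by sin(π/4·x).
A polynomial bump cannot attain the sharp Poincaré constant (only the first sine eigenfunction does), so the ratio is strictly less than C_P, consistent with ||u||_L² ≤ C_P ||u'||_L².


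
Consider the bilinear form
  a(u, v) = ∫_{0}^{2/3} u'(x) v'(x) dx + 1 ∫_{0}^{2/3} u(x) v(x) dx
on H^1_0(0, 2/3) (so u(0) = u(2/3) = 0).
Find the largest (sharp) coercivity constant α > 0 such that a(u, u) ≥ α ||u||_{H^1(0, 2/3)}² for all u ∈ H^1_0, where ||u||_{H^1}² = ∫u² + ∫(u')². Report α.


α = 1

Coercivity of a(·,·) on H^1_0(0, 2/3) means a(u, u) ≥ α ||u||_{H^1}² for every u ∈ H^1_0.
The interval has length L = 2/3, and Poincaré/coercivity depend only on L. Here a(u, u) = ∫(u')² + (1)·∫u².
Here c = 1 ≥ 1, so a(u,u) = ∫(u')² + c∫u² ≥ ∫(u')² + ∫u² = ||u||_{H^1}², i.e. α = 1 works. No larger α is possible: a(u,u) ≥ α||u||_{H^1}² means (1−α)∫(u')² ≥ (α−c)∫u², and for the modes u_n = sin(nπ(x−x₀)/L) (x₀ the left endpoint) one has ∫u_n²/∫(u_n')² = (L/(nπ))² → 0, so a(u_n,u_n)/||u_n||_{H^1}² → 1. Hence the optimal constant is α = 1.
Therefore α = 1.


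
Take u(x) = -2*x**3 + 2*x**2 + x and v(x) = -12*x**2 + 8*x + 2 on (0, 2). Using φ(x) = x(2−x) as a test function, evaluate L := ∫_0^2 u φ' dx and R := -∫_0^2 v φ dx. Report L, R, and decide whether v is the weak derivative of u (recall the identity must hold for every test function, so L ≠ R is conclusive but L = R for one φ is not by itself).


LHS = 44/15, RHS = 88/15. No, v is not the weak derivative of u.

u(x) = -2*x**3 + 2*x**2 + x, classical derivative u'(x) = -6*x**2 + 4*x + 1.
φ(x) = x(2−x), so φ'(x) = 2 - 2*x.
Note φ(0) = φ(2) = 0, so the boundary term u·φ vanishes.
LHS = ∫_0^2 u(x) φ'(x) dx = ∫_0^2 (4*x^4 - 8*x^3 + 2*x^2 + 2*x) dx. Term by term:
  ∫_0^2 4*x^4 dx = 128/5;  ∫_0^2 -8*x^3 dx = -32;  ∫_0^2 2*x^2 dx = 16/3;
  ∫_0^2 2*x dx = 4.
Sum: 128/5 − 32 + 16/3 + 4 = 44/15.
So LHS = 44/15.
∫_0^2 v(x) φ(x) dx = ∫_0^2 (12*x^4 - 32*x^3 + 14*x^2 + 4*x) dx. Term by term:
  ∫_0^2 12*x^4 dx = 384/5;  ∫_0^2 -32*x^3 dx = -128;  ∫_0^2 14*x^2 dx = 112/3;
  ∫_0^2 4*x dx = 8.
Sum: 384/5 − 128 + 112/3 + 8 = -88/15.
So RHS = -∫_0^2 v(x) φ(x) dx = 88/15.
LHS − RHS = -44/15 ≠ 0, so the identity fails.
(For a valid weak derivative the identity must hold for EVERY test function, in particular this one. The failure shows v is NOT the weak derivative of u.)
Correct weak derivative would be u'(x) = -6*x**2 + 4*x + 1.


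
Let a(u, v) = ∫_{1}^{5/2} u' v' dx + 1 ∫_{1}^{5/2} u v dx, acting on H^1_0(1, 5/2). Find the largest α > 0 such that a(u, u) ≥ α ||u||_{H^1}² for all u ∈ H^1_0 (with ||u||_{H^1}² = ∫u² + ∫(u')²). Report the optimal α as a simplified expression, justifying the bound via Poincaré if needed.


α = 1

Coercivity of a(·,·) on H^1_0(1, 5/2) means a(u, u) ≥ α ||u||_{H^1}² for every u ∈ H^1_0.
The interval has length L = 3/2, and Poincaré/coercivity depend only on L. Here a(u, u) = ∫(u')² + (1)·∫u².
Here c = 1 ≥ 1, so a(u,u) = ∫(u')² + c∫u² ≥ ∫(u')² + ∫u² = ||u||_{H^1}², i.e. α = 1 works. No larger α is possible: a(u,u) ≥ α||u||_{H^1}² means (1−α)∫(u')² ≥ (α−c)∫u², and for the modes u_n = sin(nπ(x−x₀)/L) (x₀ the left endpoint) one has ∫u_n²/∫(u_n')² = (L/(nπ))² → 0, so a(u_n,u_n)/||u_n||_{H^1}² → 1. Hence the optimal constant is α = 1.
Therefore α = 1.


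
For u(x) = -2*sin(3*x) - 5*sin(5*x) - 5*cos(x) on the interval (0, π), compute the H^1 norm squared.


||u||_{H^1(0,π)}^2 = 370*π

u'(x) = 5*sin(x) - 6*cos(3*x) - 25*cos(5*x).
Expand u² and (u')² and integrate term by term on (0, π), using: for integers n ≥ 1, ∫_0^π sin²(nx) dx = ∫_0^π cos²(nx) dx = π/2; for n ≠ n', ∫_0^π sin(nx)sin(n'x) dx = ∫_0^π cos(nx)cos(n'x) dx = 0; and by product-to-sum, ∫_0^π sin(nx)cos(n'x) dx = ½∫_0^π [sin((n+n')x) + sin((n−n')x)] dx, which is 0 when n+n' is even and 2n/(n²−n'²) when n+n' is odd (it need not vanish on (0, π)).
  u² squared terms: (-5)²·∫cos(x)² dx = 25·π/2 = 25*π/2;  (-5)²·∫sin(5x)² dx = 25·π/2 = 25*π/2;  (-2)²·∫sin(3x)² dx = 4·π/2 = 2*π.
  u² cross terms: 2·(-5)·(-5)·∫cos(x)·sin(5x) dx = 50·(0) = 0;  2·(-5)·(-2)·∫cos(x)·sin(3x) dx = 20·(0) = 0;  2·(-5)·(-2)·∫sin(5x)·sin(3x) dx = 20·(0) = 0.
  So ∫_0^π u² dx = 25*π/2 + 25*π/2 + 2*π + 0 + 0 + 0 = 27*π.
  (u')² squared terms: (-25)²·∫cos(5x)² dx = 625·π/2 = 625*π/2;  (-6)²·∫cos(3x)² dx = 36·π/2 = 18*π;  (5)²·∫sin(x)² dx = 25·π/2 = 25*π/2.
  (u')² cross terms: 2·(-25)·(-6)·∫cos(5x)·cos(3x) dx = 300·(0) = 0;  2·(-25)·(5)·∫cos(5x)·sin(x) dx = -250·(0) = 0;  2·(-6)·(5)·∫cos(3x)·sin(x) dx = -60·(0) = 0.
  So ∫_0^π (u')² dx = 625*π/2 + 18*π + 25*π/2 + 0 + 0 + 0 = 343*π.
||u||_{H^1}^2 = (27*π) + (343*π) = 370*π.


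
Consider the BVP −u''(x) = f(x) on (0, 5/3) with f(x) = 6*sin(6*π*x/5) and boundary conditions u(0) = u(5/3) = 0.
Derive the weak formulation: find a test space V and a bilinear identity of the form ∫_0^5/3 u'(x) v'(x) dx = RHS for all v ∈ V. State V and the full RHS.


V = H^1_0(0, 5/3) (so v(0) = v(5/3) = 0); weak form: ∫_0^5/3 u'v' dx = ∫_0^5/3 (6*sin(6*π*x/5)) v dx for all v ∈ V.

Multiply both sides by a test function v and integrate from 0 to 5/3:
  ∫_0^5/3 −u''(x) v(x) dx = ∫_0^5/3 f(x) v(x) dx.
Integrate the LHS by parts once:
  ∫_0^5/3 −u'' v dx = −[u'(x) v(x)]_0^5/3 + ∫_0^5/3 u'(x) v'(x) dx.
Thus ∫_0^5/3 u'(x) v'(x) dx = ∫_0^5/3 f(x) v(x) dx + [u'(x) v(x)]_0^5/3.
Choose V so that boundary terms are either known or forced to vanish.
u is Dirichlet: u(0) = u(5/3) = 0. Let V = H^1_0(0, 5/3); then v(0) = v(5/3) = 0, and [u' v]_0^5/3 = 0.
Weak formulation: find u (satisfying any essential BC) such that ∫_0^5/3 u'(x) v'(x) dx = ∫_0^5/3 f v dx for all v ∈ V.
Substituting f(x) = 6*sin(6*π*x/5), the right-hand side is ∫_0^5/3 (6*sin(6*π*x/5)) v dx.
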